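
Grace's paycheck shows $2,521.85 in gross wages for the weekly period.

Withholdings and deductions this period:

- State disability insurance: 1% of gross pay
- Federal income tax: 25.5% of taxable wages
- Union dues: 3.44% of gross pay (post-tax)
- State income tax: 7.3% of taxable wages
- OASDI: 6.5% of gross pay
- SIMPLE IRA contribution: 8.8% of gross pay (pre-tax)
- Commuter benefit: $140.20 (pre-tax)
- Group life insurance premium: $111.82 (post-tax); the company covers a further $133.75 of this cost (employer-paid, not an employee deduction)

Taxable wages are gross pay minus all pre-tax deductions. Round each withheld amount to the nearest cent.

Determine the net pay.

$1,063.63

SIMPLE IRA contribution: $2,521.85 × 0.088 = $221.92
Commuter benefit: $140.20
Pre-tax total = $221.92 + $140.20 = $362.12
Taxable wages = $2,521.85 − $362.12 = $2,159.73
Federal income tax: $2,159.73 × 0.255 = $550.73
State income tax: $2,159.73 × 0.073 = $157.66
OASDI: $2,521.85 × 0.065 = $163.92
State disability insurance: $2,521.85 × 0.01 = $25.22
Union dues: $2,521.85 × 0.0344 = $86.75
Group life insurance premium: $111.82
(Employer's $133.75 toward group life insurance premium is not withheld from the employee.)
Total deductions = $221.92 + $140.20 + $550.73 + $157.66 + $163.92 + $25.22 + $86.75 + $111.82 = $1,458.22
Net pay = $2,521.85 − $1,458.22 = $1,063.63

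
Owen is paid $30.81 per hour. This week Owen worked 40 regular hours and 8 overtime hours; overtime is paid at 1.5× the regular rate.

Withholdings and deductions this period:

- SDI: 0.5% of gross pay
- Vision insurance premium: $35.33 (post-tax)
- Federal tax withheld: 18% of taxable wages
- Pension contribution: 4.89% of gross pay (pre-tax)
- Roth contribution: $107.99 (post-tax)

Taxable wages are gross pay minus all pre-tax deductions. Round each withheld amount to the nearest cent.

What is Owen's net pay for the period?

$1,098.17

Regular pay: 40 × $30.81 = $1,232.40
Overtime pay: 8 × $30.81 × 1.5 = $369.72
Gross pay = $1,232.40 + $369.72 = $1,602.12
Pension contribution: $1,602.12 × 0.0489 = $78.34
Taxable wages = $1,602.12 − $78.34 = $1,523.78
Federal tax withheld: $1,523.78 × 0.18 = $274.28
SDI: $1,602.12 × 0.005 = $8.01
Roth contribution: $107.99
Vision insurance premium: $35.33
Total deductions = $78.34 + $274.28 + $8.01 + $107.99 + $35.33 = $503.95
Net pay = $1,602.12 − $503.95 = $1,098.17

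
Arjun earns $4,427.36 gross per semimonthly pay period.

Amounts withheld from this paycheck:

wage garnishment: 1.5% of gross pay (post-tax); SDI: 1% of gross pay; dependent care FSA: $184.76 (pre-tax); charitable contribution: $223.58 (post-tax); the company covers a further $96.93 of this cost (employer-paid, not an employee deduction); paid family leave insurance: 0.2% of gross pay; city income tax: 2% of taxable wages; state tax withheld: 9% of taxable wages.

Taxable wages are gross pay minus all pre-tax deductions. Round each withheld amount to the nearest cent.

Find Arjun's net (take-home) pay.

Dependent care FSA: $184.76
Taxable wages = $4,427.36 − $184.76 = $4,242.60
City income tax: $4,242.60 × 0.02 = $84.85
State tax withheld: $4,242.60 × 0.09 = $381.83
Paid family leave insurance: $4,427.36 × 0.002 = $8.85
SDI: $4,427.36 × 0.01 = $44.27
Charitable contribution: $223.58
Wage garnishment: $4,427.36 × 0.015 = $66.41
(Employer's $96.93 toward charitable contribution is not withheld from the employee.)
Total deductions = $184.76 + $84.85 + $381.83 + $8.85 + $44.27 + $223.58 + $66.41 = $994.55
Net pay = $4,427.36 − $994.55 = $3,432.81

$3,432.81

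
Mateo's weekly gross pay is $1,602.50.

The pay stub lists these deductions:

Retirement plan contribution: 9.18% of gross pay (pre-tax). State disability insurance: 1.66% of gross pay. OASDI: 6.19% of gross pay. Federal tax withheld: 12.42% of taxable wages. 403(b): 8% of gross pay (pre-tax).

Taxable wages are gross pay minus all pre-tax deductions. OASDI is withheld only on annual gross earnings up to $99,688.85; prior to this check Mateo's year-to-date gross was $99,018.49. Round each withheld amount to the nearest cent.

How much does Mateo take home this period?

$1,094.25

Retirement plan contribution: $1,602.50 × 0.0918 = $147.11
403(b): $1,602.50 × 0.08 = $128.20
Pre-tax total = $147.11 + $128.20 = $275.31
Taxable wages = $1,602.50 − $275.31 = $1,327.19
Federal tax withheld: $1,327.19 × 0.1242 = $164.84
State disability insurance: $1,602.50 × 0.0166 = $26.60
OASDI: only $99,688.85 − $99,018.49 = $670.36 of this check is subject → $670.36 × 0.0619 = $41.50
Total deductions = $147.11 + $128.20 + $164.84 + $26.60 + $41.50 = $508.25
Net pay = $1,602.50 − $508.25 = $1,094.25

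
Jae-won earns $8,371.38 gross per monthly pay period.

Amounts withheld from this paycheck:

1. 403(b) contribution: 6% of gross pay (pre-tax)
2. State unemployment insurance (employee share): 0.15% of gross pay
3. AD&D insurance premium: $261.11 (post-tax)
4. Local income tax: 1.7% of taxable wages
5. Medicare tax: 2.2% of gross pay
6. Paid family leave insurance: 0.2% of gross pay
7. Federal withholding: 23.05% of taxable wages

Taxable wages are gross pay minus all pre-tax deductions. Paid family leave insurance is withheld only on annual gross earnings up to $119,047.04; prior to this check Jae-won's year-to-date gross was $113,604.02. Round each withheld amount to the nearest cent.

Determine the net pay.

$5,452.77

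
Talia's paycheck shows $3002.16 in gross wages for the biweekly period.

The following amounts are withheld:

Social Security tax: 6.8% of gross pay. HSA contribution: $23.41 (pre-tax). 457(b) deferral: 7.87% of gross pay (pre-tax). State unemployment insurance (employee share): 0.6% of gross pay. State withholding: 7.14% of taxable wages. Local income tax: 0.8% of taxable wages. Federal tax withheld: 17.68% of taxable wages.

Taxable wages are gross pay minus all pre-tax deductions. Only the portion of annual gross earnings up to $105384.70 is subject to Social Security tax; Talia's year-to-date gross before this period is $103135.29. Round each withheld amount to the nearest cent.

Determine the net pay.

$1868.89

457(b) deferral: $3002.16 × 0.0787 = $236.27
HSA contribution: $23.41
Pre-tax total = $236.27 + $23.41 = $259.68
Taxable wages = $3002.16 − $259.68 = $2742.48
State withholding: $2742.48 × 0.0714 = $195.81
Local income tax: $2742.48 × 0.008 = $21.94
Federal tax withheld: $2742.48 × 0.1768 = $484.87
Social Security tax: only $105384.70 − $103135.29 = $2249.41 of this check is subject → $2249.41 × 0.068 = $152.96
State unemployment insurance (employee share): $3002.16 × 0.006 = $18.01
Total deductions = $236.27 + $23.41 + $195.81 + $21.94 + $484.87 + $152.96 + $18.01 = $1133.27
Net pay = $3002.16 − $1133.27 = $1868.89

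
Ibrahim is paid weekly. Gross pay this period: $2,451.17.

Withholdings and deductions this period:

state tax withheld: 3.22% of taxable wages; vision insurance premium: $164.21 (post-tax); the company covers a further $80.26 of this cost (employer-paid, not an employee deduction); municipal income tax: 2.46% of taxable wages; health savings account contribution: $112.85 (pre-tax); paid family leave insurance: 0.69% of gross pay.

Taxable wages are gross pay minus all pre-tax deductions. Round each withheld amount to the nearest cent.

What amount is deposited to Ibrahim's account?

$2,024.39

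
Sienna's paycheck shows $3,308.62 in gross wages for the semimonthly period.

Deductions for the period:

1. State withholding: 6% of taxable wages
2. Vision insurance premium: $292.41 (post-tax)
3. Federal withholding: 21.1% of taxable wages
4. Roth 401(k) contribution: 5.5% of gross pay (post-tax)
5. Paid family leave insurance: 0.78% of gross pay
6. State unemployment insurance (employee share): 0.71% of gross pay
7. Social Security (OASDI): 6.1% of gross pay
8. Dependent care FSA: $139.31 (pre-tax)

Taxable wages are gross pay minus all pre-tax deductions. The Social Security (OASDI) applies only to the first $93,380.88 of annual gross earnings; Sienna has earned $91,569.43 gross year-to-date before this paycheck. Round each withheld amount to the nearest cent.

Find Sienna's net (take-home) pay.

Dependent care FSA: $139.31
Taxable wages = $3,308.62 − $139.31 = $3,169.31
State withholding: $3,169.31 × 0.06 = $190.16
Federal withholding: $3,169.31 × 0.211 = $668.72
State unemployment insurance (employee share): $3,308.62 × 0.0071 = $23.49
Social Security (OASDI): only $93,380.88 − $91,569.43 = $1,811.45 of this check is subject → $1,811.45 × 0.061 = $110.50
Paid family leave insurance: $3,308.62 × 0.0078 = $25.81
Vision insurance premium: $292.41
Roth 401(k) contribution: $3,308.62 × 0.055 = $181.97
Total deductions = $139.31 + $190.16 + $668.72 + $23.49 + $110.50 + $25.81 + $292.41 + $181.97 = $1,632.37
Net pay = $3,308.62 − $1,632.37 = $1,676.25

$1,676.25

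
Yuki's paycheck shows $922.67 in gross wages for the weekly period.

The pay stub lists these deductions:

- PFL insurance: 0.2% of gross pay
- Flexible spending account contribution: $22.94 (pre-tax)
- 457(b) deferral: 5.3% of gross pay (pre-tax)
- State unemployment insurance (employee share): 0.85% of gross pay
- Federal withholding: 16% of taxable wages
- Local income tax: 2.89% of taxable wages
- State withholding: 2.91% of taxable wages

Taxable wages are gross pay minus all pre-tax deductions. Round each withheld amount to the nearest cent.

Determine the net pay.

457(b) deferral: $922.67 × 0.053 = $48.90
Flexible spending account contribution: $22.94
Pre-tax total = $48.90 + $22.94 = $71.84
Taxable wages = $922.67 − $71.84 = $850.83
Federal withholding: $850.83 × 0.16 = $136.13
State withholding: $850.83 × 0.0291 = $24.76
Local income tax: $850.83 × 0.0289 = $24.59
PFL insurance: $922.67 × 0.002 = $1.85
State unemployment insurance (employee share): $922.67 × 0.0085 = $7.84
Total deductions = $48.90 + $22.94 + $136.13 + $24.76 + $24.59 + $1.85 + $7.84 = $267.01
Net pay = $922.67 − $267.01 = $655.66

$655.66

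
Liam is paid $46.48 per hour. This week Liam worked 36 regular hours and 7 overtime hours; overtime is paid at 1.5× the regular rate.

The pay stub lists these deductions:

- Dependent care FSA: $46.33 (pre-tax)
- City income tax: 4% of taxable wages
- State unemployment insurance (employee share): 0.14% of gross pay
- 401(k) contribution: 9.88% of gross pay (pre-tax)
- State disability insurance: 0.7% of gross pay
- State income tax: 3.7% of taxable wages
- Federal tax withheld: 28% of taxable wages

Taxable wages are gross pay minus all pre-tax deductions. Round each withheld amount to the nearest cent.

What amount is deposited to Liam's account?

$1204.47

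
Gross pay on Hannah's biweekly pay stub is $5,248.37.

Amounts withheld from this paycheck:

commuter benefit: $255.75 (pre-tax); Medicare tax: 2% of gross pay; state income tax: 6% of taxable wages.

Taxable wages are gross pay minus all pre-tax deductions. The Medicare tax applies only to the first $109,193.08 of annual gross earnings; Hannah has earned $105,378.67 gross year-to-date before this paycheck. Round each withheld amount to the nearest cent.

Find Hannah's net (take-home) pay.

$4,616.77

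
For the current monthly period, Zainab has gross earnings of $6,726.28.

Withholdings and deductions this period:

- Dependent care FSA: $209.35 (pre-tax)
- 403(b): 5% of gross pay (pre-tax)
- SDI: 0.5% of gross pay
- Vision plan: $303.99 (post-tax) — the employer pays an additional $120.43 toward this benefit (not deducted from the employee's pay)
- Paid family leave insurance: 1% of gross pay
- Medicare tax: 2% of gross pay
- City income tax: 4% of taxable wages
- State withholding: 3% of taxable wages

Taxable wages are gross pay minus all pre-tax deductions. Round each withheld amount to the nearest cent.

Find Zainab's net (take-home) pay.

Dependent care FSA: $209.35
403(b): $6,726.28 × 0.05 = $336.31
Pre-tax total = $209.35 + $336.31 = $545.66
Taxable wages = $6,726.28 − $545.66 = $6,180.62
City income tax: $6,180.62 × 0.04 = $247.22
State withholding: $6,180.62 × 0.03 = $185.42
Medicare tax: $6,726.28 × 0.02 = $134.53
Paid family leave insurance: $6,726.28 × 0.01 = $67.26
SDI: $6,726.28 × 0.005 = $33.63
Vision plan: $303.99
(Employer's $120.43 toward vision plan is not withheld from the employee.)
Total deductions = $209.35 + $336.31 + $247.22 + $185.42 + $134.53 + $67.26 + $33.63 + $303.99 = $1,517.71
Net pay = $6,726.28 − $1,517.71 = $5,208.57

$5,208.57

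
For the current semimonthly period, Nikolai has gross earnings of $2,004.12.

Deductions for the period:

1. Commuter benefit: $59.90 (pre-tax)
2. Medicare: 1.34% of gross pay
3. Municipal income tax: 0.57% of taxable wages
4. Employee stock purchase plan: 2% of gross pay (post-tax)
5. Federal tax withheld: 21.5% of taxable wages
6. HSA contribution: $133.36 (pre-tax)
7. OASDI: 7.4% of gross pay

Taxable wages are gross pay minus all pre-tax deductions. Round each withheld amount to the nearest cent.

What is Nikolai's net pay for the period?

$1,195.97

Commuter benefit: $59.90
HSA contribution: $133.36
Pre-tax total = $59.90 + $133.36 = $193.26
Taxable wages = $2,004.12 − $193.26 = $1,810.86
Federal tax withheld: $1,810.86 × 0.215 = $389.33
Municipal income tax: $1,810.86 × 0.0057 = $10.32
Medicare: $2,004.12 × 0.0134 = $26.86
OASDI: $2,004.12 × 0.074 = $148.30
Employee stock purchase plan: $2,004.12 × 0.02 = $40.08
Total deductions = $59.90 + $133.36 + $389.33 + $10.32 + $26.86 + $148.30 + $40.08 = $808.15
Net pay = $2,004.12 − $808.15 = $1,195.97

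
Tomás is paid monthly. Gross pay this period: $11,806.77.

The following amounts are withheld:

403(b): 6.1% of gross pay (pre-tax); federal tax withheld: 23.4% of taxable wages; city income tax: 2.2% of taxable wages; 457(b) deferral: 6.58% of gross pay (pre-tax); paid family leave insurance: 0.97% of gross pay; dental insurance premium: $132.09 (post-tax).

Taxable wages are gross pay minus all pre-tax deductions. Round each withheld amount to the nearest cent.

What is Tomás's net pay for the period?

$7,423.78

403(b): $11,806.77 × 0.061 = $720.21
457(b) deferral: $11,806.77 × 0.0658 = $776.89
Pre-tax total = $720.21 + $776.89 = $1,497.10
Taxable wages = $11,806.77 − $1,497.10 = $10,309.67
Federal tax withheld: $10,309.67 × 0.234 = $2,412.46
City income tax: $10,309.67 × 0.022 = $226.81
Paid family leave insurance: $11,806.77 × 0.0097 = $114.53
Dental insurance premium: $132.09
Total deductions = $720.21 + $776.89 + $2,412.46 + $226.81 + $114.53 + $132.09 = $4,382.99
Net pay = $11,806.77 − $4,382.99 = $7,423.78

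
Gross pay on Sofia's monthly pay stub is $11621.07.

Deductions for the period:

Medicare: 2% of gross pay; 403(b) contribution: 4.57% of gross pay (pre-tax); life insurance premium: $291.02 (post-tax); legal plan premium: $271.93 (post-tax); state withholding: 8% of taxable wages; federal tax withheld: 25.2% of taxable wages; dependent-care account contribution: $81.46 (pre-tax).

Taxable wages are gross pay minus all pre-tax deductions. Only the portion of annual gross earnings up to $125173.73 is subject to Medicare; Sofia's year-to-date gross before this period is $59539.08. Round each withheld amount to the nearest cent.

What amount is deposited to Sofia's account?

$6558.33

403(b) contribution: $11621.07 × 0.0457 = $531.08
Dependent-care account contribution: $81.46
Pre-tax total = $531.08 + $81.46 = $612.54
Taxable wages = $11621.07 − $612.54 = $11008.53
Federal tax withheld: $11008.53 × 0.252 = $2774.15
State withholding: $11008.53 × 0.08 = $880.68
Medicare: cap not yet reached, full $11621.07 is subject → $11621.07 × 0.02 = $232.42
Life insurance premium: $291.02
Legal plan premium: $271.93
Total deductions = $531.08 + $81.46 + $2774.15 + $880.68 + $232.42 + $291.02 + $271.93 = $5062.74
Net pay = $11621.07 − $5062.74 = $6558.33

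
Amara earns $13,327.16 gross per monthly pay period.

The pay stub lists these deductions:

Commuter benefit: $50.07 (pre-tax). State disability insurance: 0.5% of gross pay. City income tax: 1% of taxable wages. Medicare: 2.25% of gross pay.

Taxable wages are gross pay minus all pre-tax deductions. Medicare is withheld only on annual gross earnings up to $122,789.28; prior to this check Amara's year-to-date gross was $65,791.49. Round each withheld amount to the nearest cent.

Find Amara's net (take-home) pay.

$12,777.82

Commuter benefit: $50.07
Taxable wages = $13,327.16 − $50.07 = $13,277.09
City income tax: $13,277.09 × 0.01 = $132.77
Medicare: cap not yet reached, full $13,327.16 is subject → $13,327.16 × 0.0225 = $299.86
State disability insurance: $13,327.16 × 0.005 = $66.64
Total deductions = $50.07 + $132.77 + $299.86 + $66.64 = $549.34
Net pay = $13,327.16 − $549.34 = $12,777.82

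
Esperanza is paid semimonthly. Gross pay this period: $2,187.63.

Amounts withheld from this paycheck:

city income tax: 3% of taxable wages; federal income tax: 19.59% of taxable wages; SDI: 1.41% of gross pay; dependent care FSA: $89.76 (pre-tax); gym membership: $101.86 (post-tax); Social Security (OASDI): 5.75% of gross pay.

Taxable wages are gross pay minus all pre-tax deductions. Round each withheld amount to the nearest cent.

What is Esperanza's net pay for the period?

Dependent care FSA: $89.76
Taxable wages = $2,187.63 − $89.76 = $2,097.87
City income tax: $2,097.87 × 0.03 = $62.94
Federal income tax: $2,097.87 × 0.1959 = $410.97
Social Security (OASDI): $2,187.63 × 0.0575 = $125.79
SDI: $2,187.63 × 0.0141 = $30.85
Gym membership: $101.86
Total deductions = $89.76 + $62.94 + $410.97 + $125.79 + $30.85 + $101.86 = $822.17
Net pay = $2,187.63 − $822.17 = $1,365.46

$1,365.46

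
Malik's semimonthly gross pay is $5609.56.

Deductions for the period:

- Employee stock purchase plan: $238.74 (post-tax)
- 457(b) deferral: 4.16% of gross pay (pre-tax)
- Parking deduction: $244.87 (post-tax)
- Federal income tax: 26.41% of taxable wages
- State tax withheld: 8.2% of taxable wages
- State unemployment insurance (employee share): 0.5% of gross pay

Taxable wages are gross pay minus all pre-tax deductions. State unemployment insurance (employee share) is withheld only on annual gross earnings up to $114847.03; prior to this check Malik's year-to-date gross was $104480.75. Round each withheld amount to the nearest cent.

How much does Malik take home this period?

457(b) deferral: $5609.56 × 0.0416 = $233.36
Taxable wages = $5609.56 − $233.36 = $5376.20
State tax withheld: $5376.20 × 0.082 = $440.85
Federal income tax: $5376.20 × 0.2641 = $1419.85
State unemployment insurance (employee share): cap not yet reached, full $5609.56 is subject → $5609.56 × 0.005 = $28.05
Parking deduction: $244.87
Employee stock purchase plan: $238.74
Total deductions = $233.36 + $440.85 + $1419.85 + $28.05 + $244.87 + $238.74 = $2605.72
Net pay = $5609.56 − $2605.72 = $3003.84

$3003.84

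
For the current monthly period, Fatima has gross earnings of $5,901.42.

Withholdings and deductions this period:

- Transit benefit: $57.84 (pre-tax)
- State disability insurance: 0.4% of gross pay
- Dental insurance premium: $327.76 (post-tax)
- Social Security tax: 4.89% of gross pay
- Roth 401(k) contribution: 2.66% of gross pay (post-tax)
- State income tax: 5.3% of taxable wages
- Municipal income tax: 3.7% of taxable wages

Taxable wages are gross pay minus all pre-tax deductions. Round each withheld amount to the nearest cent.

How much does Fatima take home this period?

$4,520.73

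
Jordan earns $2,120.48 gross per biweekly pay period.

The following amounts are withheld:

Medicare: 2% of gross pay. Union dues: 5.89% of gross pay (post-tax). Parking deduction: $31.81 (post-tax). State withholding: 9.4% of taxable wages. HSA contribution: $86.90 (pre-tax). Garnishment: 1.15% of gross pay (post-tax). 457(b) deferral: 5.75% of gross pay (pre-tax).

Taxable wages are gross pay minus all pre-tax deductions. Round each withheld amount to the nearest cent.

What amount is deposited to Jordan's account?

$1,508.44

HSA contribution: $86.90
457(b) deferral: $2,120.48 × 0.0575 = $121.93
Pre-tax total = $86.90 + $121.93 = $208.83
Taxable wages = $2,120.48 − $208.83 = $1,911.65
State withholding: $1,911.65 × 0.094 = $179.70
Medicare: $2,120.48 × 0.02 = $42.41
Parking deduction: $31.81
Union dues: $2,120.48 × 0.0589 = $124.90
Garnishment: $2,120.48 × 0.0115 = $24.39
Total deductions = $86.90 + $121.93 + $179.70 + $42.41 + $31.81 + $124.90 + $24.39 = $612.04
Net pay = $2,120.48 − $612.04 = $1,508.44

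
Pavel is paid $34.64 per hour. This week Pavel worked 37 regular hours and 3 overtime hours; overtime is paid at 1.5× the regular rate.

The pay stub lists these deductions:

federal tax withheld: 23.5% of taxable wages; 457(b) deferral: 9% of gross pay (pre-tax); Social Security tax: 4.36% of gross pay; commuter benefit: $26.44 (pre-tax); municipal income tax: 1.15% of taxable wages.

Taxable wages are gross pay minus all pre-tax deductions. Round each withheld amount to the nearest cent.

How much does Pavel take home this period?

$903.11

Regular pay: 37 × $34.64 = $1,281.68
Overtime pay: 3 × $34.64 × 1.5 = $155.88
Gross pay = $1,281.68 + $155.88 = $1,437.56
457(b) deferral: $1,437.56 × 0.09 = $129.38
Commuter benefit: $26.44
Pre-tax total = $129.38 + $26.44 = $155.82
Taxable wages = $1,437.56 − $155.82 = $1,281.74
Federal tax withheld: $1,281.74 × 0.235 = $301.21
Municipal income tax: $1,281.74 × 0.0115 = $14.74
Social Security tax: $1,437.56 × 0.0436 = $62.68
Total deductions = $129.38 + $26.44 + $301.21 + $14.74 + $62.68 = $534.45
Net pay = $1,437.56 − $534.45 = $903.11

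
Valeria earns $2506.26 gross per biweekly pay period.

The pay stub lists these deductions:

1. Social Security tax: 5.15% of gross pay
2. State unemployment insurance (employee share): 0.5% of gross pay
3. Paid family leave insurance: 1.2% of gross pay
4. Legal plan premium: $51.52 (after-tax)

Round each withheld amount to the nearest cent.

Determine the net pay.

Social Security tax: $2506.26 × 0.0515 = $129.07
Paid family leave insurance: $2506.26 × 0.012 = $30.08
State unemployment insurance (employee share): $2506.26 × 0.005 = $12.53
Legal plan premium: $51.52
Total deductions = $129.07 + $30.08 + $12.53 + $51.52 = $223.20
Net pay = $2506.26 − $223.20 = $2283.06

$2283.06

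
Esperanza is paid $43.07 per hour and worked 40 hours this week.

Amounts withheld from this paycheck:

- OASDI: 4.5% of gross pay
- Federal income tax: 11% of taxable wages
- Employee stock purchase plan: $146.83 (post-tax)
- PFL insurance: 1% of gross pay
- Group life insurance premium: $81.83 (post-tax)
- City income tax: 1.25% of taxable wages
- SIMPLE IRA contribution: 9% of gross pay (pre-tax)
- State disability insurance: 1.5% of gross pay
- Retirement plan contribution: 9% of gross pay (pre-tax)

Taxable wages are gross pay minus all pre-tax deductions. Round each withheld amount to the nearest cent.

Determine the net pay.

$890.38

Gross pay: 40 × $43.07 = $1,722.80
Retirement plan contribution: $1,722.80 × 0.09 = $155.05
SIMPLE IRA contribution: $1,722.80 × 0.09 = $155.05
Pre-tax total = $155.05 + $155.05 = $310.10
Taxable wages = $1,722.80 − $310.10 = $1,412.70
City income tax: $1,412.70 × 0.0125 = $17.66
Federal income tax: $1,412.70 × 0.11 = $155.40
State disability insurance: $1,722.80 × 0.015 = $25.84
PFL insurance: $1,722.80 × 0.01 = $17.23
OASDI: $1,722.80 × 0.045 = $77.53
Group life insurance premium: $81.83
Employee stock purchase plan: $146.83
Total deductions = $155.05 + $155.05 + $17.66 + $155.40 + $25.84 + $17.23 + $77.53 + $81.83 + $146.83 = $832.42
Net pay = $1,722.80 − $832.42 = $890.38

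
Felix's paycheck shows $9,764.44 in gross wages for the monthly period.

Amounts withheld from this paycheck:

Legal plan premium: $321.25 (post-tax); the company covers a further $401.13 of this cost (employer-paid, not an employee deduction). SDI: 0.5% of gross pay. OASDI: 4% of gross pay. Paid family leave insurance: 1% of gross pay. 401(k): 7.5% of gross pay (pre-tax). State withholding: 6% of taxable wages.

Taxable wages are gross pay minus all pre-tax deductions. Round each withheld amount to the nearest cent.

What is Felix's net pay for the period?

$7,631.89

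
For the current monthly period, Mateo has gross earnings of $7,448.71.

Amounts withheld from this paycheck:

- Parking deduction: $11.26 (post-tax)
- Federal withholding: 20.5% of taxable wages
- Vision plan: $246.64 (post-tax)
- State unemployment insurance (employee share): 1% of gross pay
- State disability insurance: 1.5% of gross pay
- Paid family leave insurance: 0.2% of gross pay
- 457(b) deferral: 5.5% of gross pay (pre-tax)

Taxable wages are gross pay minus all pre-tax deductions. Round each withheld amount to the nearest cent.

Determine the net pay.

$5,137.01

457(b) deferral: $7,448.71 × 0.055 = $409.68
Taxable wages = $7,448.71 − $409.68 = $7,039.03
Federal withholding: $7,039.03 × 0.205 = $1,443.00
State disability insurance: $7,448.71 × 0.015 = $111.73
Paid family leave insurance: $7,448.71 × 0.002 = $14.90
State unemployment insurance (employee share): $7,448.71 × 0.01 = $74.49
Vision plan: $246.64
Parking deduction: $11.26
Total deductions = $409.68 + $1,443.00 + $111.73 + $14.90 + $74.49 + $246.64 + $11.26 = $2,311.70
Net pay = $7,448.71 − $2,311.70 = $5,137.01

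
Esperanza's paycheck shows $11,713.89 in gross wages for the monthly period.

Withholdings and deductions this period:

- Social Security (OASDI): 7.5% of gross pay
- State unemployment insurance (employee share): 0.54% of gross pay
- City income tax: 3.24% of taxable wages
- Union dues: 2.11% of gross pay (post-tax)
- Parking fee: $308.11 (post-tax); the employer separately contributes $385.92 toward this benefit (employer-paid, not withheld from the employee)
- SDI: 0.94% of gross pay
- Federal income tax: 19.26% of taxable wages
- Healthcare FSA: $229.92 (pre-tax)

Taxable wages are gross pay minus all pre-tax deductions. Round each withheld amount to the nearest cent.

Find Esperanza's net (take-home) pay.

$7,292.90

Healthcare FSA: $229.92
Taxable wages = $11,713.89 − $229.92 = $11,483.97
Federal income tax: $11,483.97 × 0.1926 = $2,211.81
City income tax: $11,483.97 × 0.0324 = $372.08
State unemployment insurance (employee share): $11,713.89 × 0.0054 = $63.26
SDI: $11,713.89 × 0.0094 = $110.11
Social Security (OASDI): $11,713.89 × 0.075 = $878.54
Union dues: $11,713.89 × 0.0211 = $247.16
Parking fee: $308.11
(Employer's $385.92 toward parking fee is not withheld from the employee.)
Total deductions = $229.92 + $2,211.81 + $372.08 + $63.26 + $110.11 + $878.54 + $247.16 + $308.11 = $4,420.99
Net pay = $11,713.89 − $4,420.99 = $7,292.90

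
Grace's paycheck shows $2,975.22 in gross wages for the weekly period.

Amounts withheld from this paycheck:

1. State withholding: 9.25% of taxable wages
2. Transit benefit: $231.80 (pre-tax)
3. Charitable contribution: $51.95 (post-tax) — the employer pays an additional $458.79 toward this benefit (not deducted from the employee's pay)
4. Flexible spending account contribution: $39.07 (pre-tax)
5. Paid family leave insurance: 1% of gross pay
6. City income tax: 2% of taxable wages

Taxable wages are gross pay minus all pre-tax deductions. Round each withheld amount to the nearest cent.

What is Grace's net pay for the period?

$2,318.41

Transit benefit: $231.80
Flexible spending account contribution: $39.07
Pre-tax total = $231.80 + $39.07 = $270.87
Taxable wages = $2,975.22 − $270.87 = $2,704.35
City income tax: $2,704.35 × 0.02 = $54.09
State withholding: $2,704.35 × 0.0925 = $250.15
Paid family leave insurance: $2,975.22 × 0.01 = $29.75
Charitable contribution: $51.95
(Employer's $458.79 toward charitable contribution is not withheld from the employee.)
Total deductions = $231.80 + $39.07 + $54.09 + $250.15 + $29.75 + $51.95 = $656.81
Net pay = $2,975.22 − $656.81 = $2,318.41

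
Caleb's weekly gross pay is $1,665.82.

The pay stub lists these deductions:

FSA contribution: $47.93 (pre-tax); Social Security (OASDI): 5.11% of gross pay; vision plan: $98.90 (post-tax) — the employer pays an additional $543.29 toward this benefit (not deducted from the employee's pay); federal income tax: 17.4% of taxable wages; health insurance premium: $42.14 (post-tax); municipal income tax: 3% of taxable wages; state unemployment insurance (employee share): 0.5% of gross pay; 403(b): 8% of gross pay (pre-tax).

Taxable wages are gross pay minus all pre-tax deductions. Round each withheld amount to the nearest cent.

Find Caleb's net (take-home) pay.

$947.27

FSA contribution: $47.93
403(b): $1,665.82 × 0.08 = $133.27
Pre-tax total = $47.93 + $133.27 = $181.20
Taxable wages = $1,665.82 − $181.20 = $1,484.62
Municipal income tax: $1,484.62 × 0.03 = $44.54
Federal income tax: $1,484.62 × 0.174 = $258.32
State unemployment insurance (employee share): $1,665.82 × 0.005 = $8.33
Social Security (OASDI): $1,665.82 × 0.0511 = $85.12
Health insurance premium: $42.14
Vision plan: $98.90
(Employer's $543.29 toward vision plan is not withheld from the employee.)
Total deductions = $47.93 + $133.27 + $44.54 + $258.32 + $8.33 + $85.12 + $42.14 + $98.90 = $718.55
Net pay = $1,665.82 − $718.55 = $947.27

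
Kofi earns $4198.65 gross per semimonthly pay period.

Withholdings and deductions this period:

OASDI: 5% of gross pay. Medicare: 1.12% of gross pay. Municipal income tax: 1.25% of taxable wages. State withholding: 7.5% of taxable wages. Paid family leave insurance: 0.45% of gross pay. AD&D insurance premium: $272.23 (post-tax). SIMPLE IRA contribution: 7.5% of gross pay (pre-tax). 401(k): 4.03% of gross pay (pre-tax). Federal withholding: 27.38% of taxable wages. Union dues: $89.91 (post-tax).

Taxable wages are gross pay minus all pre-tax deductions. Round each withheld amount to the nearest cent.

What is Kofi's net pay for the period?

$1734.50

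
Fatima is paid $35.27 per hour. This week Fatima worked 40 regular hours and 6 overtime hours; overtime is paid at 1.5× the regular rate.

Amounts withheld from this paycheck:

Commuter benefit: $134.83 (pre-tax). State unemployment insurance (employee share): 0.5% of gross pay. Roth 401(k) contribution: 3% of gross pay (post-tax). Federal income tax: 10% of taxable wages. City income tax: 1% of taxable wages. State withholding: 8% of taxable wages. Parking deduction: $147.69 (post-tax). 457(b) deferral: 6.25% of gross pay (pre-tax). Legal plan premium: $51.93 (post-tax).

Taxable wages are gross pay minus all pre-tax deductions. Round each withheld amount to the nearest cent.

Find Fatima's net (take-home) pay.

$943.06

Regular pay: 40 × $35.27 = $1410.80
Overtime pay: 6 × $35.27 × 1.5 = $317.43
Gross pay = $1410.80 + $317.43 = $1728.23
457(b) deferral: $1728.23 × 0.0625 = $108.01
Commuter benefit: $134.83
Pre-tax total = $108.01 + $134.83 = $242.84
Taxable wages = $1728.23 − $242.84 = $1485.39
State withholding: $1485.39 × 0.08 = $118.83
Federal income tax: $1485.39 × 0.1 = $148.54
City income tax: $1485.39 × 0.01 = $14.85
State unemployment insurance (employee share): $1728.23 × 0.005 = $8.64
Parking deduction: $147.69
Legal plan premium: $51.93
Roth 401(k) contribution: $1728.23 × 0.03 = $51.85
Total deductions = $108.01 + $134.83 + $118.83 + $148.54 + $14.85 + $8.64 + $147.69 + $51.93 + $51.85 = $785.17
Net pay = $1728.23 − $785.17 = $943.06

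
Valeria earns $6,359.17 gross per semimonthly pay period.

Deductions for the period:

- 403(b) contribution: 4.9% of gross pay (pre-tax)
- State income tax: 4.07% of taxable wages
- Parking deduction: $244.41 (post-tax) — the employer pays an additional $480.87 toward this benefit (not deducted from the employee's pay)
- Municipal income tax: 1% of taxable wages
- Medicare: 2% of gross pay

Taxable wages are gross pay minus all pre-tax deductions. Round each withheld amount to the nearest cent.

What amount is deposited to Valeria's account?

403(b) contribution: $6,359.17 × 0.049 = $311.60
Taxable wages = $6,359.17 − $311.60 = $6,047.57
State income tax: $6,047.57 × 0.0407 = $246.14
Municipal income tax: $6,047.57 × 0.01 = $60.48
Medicare: $6,359.17 × 0.02 = $127.18
Parking deduction: $244.41
(Employer's $480.87 toward parking deduction is not withheld from the employee.)
Total deductions = $311.60 + $246.14 + $60.48 + $127.18 + $244.41 = $989.81
Net pay = $6,359.17 − $989.81 = $5,369.36

$5,369.36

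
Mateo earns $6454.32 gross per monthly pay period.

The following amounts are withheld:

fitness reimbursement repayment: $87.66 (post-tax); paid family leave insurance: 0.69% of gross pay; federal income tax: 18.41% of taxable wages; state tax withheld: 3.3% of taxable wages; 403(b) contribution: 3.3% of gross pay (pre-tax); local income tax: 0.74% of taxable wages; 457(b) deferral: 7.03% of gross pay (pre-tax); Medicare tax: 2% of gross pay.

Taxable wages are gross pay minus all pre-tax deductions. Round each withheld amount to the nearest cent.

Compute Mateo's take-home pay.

$4226.99

457(b) deferral: $6454.32 × 0.0703 = $453.74
403(b) contribution: $6454.32 × 0.033 = $212.99
Pre-tax total = $453.74 + $212.99 = $666.73
Taxable wages = $6454.32 − $666.73 = $5787.59
Federal income tax: $5787.59 × 0.1841 = $1065.50
Local income tax: $5787.59 × 0.0074 = $42.83
State tax withheld: $5787.59 × 0.033 = $190.99
Medicare tax: $6454.32 × 0.02 = $129.09
Paid family leave insurance: $6454.32 × 0.0069 = $44.53
Fitness reimbursement repayment: $87.66
Total deductions = $453.74 + $212.99 + $1065.50 + $42.83 + $190.99 + $129.09 + $44.53 + $87.66 = $2227.33
Net pay = $6454.32 − $2227.33 = $4226.99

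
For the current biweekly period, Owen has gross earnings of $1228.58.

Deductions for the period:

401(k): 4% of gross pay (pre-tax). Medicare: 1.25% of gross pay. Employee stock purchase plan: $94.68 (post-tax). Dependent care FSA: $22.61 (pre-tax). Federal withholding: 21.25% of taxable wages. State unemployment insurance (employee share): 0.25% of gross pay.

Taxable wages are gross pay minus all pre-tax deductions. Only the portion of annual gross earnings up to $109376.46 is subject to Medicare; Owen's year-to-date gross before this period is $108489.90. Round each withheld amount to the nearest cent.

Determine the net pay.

401(k): $1228.58 × 0.04 = $49.14
Dependent care FSA: $22.61
Pre-tax total = $49.14 + $22.61 = $71.75
Taxable wages = $1228.58 − $71.75 = $1156.83
Federal withholding: $1156.83 × 0.2125 = $245.83
State unemployment insurance (employee share): $1228.58 × 0.0025 = $3.07
Medicare: only $109376.46 − $108489.90 = $886.56 of this check is subject → $886.56 × 0.0125 = $11.08
Employee stock purchase plan: $94.68
Total deductions = $49.14 + $22.61 + $245.83 + $3.07 + $11.08 + $94.68 = $426.41
Net pay = $1228.58 − $426.41 = $802.17

$802.17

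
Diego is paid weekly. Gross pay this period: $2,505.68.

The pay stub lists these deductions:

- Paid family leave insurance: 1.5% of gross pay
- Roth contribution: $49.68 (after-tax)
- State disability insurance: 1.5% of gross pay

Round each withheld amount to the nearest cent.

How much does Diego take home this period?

Paid family leave insurance: $2,505.68 × 0.015 = $37.59
State disability insurance: $2,505.68 × 0.015 = $37.59
Roth contribution: $49.68
Total deductions = $37.59 + $37.59 + $49.68 = $124.86
Net pay = $2,505.68 − $124.86 = $2,380.82

$2,380.82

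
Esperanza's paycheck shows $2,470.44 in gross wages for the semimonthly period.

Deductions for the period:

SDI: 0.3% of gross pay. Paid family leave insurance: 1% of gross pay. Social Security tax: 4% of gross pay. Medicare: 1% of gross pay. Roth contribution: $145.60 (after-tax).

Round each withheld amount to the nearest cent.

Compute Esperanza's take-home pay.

$2,169.21

Paid family leave insurance: $2,470.44 × 0.01 = $24.70
Social Security tax: $2,470.44 × 0.04 = $98.82
SDI: $2,470.44 × 0.003 = $7.41
Medicare: $2,470.44 × 0.01 = $24.70
Roth contribution: $145.60
Total deductions = $24.70 + $98.82 + $7.41 + $24.70 + $145.60 = $301.23
Net pay = $2,470.44 − $301.23 = $2,169.21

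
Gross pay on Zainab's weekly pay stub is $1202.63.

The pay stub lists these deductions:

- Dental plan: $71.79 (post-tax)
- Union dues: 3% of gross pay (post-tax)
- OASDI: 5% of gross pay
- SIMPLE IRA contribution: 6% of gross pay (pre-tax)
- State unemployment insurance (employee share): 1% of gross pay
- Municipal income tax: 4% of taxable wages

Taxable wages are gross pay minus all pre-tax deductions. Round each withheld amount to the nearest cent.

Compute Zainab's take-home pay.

$905.22

SIMPLE IRA contribution: $1202.63 × 0.06 = $72.16
Taxable wages = $1202.63 − $72.16 = $1130.47
Municipal income tax: $1130.47 × 0.04 = $45.22
OASDI: $1202.63 × 0.05 = $60.13
State unemployment insurance (employee share): $1202.63 × 0.01 = $12.03
Dental plan: $71.79
Union dues: $1202.63 × 0.03 = $36.08
Total deductions = $72.16 + $45.22 + $60.13 + $12.03 + $71.79 + $36.08 = $297.41
Net pay = $1202.63 − $297.41 = $905.22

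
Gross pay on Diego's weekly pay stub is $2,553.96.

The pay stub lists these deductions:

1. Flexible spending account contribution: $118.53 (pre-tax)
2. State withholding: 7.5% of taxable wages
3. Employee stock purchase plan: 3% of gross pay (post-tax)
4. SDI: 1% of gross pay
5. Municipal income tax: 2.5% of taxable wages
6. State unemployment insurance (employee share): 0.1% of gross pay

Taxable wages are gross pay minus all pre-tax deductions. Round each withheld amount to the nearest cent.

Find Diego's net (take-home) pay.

Flexible spending account contribution: $118.53
Taxable wages = $2,553.96 − $118.53 = $2,435.43
Municipal income tax: $2,435.43 × 0.025 = $60.89
State withholding: $2,435.43 × 0.075 = $182.66
SDI: $2,553.96 × 0.01 = $25.54
State unemployment insurance (employee share): $2,553.96 × 0.001 = $2.55
Employee stock purchase plan: $2,553.96 × 0.03 = $76.62
Total deductions = $118.53 + $60.89 + $182.66 + $25.54 + $2.55 + $76.62 = $466.79
Net pay = $2,553.96 − $466.79 = $2,087.17

$2,087.17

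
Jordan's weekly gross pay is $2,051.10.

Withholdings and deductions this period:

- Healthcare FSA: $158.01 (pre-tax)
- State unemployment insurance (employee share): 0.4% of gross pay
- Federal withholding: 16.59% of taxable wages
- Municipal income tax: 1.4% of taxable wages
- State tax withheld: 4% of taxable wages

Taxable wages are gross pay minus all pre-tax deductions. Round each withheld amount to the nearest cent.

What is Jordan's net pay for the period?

$1,468.61

Healthcare FSA: $158.01
Taxable wages = $2,051.10 − $158.01 = $1,893.09
State tax withheld: $1,893.09 × 0.04 = $75.72
Municipal income tax: $1,893.09 × 0.014 = $26.50
Federal withholding: $1,893.09 × 0.1659 = $314.06
State unemployment insurance (employee share): $2,051.10 × 0.004 = $8.20
Total deductions = $158.01 + $75.72 + $26.50 + $314.06 + $8.20 = $582.49
Net pay = $2,051.10 − $582.49 = $1,468.61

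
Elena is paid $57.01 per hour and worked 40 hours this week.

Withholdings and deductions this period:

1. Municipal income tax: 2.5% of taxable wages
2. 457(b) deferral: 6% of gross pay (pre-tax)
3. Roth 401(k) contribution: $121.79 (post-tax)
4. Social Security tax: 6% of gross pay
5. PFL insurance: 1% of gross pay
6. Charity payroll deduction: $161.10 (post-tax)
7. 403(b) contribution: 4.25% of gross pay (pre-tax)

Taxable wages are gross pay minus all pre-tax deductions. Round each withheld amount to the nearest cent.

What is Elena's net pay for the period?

$1,552.98

Gross pay: 40 × $57.01 = $2,280.40
403(b) contribution: $2,280.40 × 0.0425 = $96.92
457(b) deferral: $2,280.40 × 0.06 = $136.82
Pre-tax total = $96.92 + $136.82 = $233.74
Taxable wages = $2,280.40 − $233.74 = $2,046.66
Municipal income tax: $2,046.66 × 0.025 = $51.17
PFL insurance: $2,280.40 × 0.01 = $22.80
Social Security tax: $2,280.40 × 0.06 = $136.82
Charity payroll deduction: $161.10
Roth 401(k) contribution: $121.79
Total deductions = $96.92 + $136.82 + $51.17 + $22.80 + $136.82 + $161.10 + $121.79 = $727.42
Net pay = $2,280.40 − $727.42 = $1,552.98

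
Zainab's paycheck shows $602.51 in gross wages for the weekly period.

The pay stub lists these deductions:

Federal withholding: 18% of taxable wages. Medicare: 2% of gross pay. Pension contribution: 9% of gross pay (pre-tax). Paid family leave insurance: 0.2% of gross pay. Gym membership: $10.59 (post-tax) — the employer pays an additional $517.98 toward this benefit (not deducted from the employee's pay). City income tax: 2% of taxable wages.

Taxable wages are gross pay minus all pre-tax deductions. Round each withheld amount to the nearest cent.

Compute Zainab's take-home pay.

$414.77

Pension contribution: $602.51 × 0.09 = $54.23
Taxable wages = $602.51 − $54.23 = $548.28
Federal withholding: $548.28 × 0.18 = $98.69
City income tax: $548.28 × 0.02 = $10.97
Paid family leave insurance: $602.51 × 0.002 = $1.21
Medicare: $602.51 × 0.02 = $12.05
Gym membership: $10.59
(Employer's $517.98 toward gym membership is not withheld from the employee.)
Total deductions = $54.23 + $98.69 + $10.97 + $1.21 + $12.05 + $10.59 = $187.74
Net pay = $602.51 − $187.74 = $414.77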